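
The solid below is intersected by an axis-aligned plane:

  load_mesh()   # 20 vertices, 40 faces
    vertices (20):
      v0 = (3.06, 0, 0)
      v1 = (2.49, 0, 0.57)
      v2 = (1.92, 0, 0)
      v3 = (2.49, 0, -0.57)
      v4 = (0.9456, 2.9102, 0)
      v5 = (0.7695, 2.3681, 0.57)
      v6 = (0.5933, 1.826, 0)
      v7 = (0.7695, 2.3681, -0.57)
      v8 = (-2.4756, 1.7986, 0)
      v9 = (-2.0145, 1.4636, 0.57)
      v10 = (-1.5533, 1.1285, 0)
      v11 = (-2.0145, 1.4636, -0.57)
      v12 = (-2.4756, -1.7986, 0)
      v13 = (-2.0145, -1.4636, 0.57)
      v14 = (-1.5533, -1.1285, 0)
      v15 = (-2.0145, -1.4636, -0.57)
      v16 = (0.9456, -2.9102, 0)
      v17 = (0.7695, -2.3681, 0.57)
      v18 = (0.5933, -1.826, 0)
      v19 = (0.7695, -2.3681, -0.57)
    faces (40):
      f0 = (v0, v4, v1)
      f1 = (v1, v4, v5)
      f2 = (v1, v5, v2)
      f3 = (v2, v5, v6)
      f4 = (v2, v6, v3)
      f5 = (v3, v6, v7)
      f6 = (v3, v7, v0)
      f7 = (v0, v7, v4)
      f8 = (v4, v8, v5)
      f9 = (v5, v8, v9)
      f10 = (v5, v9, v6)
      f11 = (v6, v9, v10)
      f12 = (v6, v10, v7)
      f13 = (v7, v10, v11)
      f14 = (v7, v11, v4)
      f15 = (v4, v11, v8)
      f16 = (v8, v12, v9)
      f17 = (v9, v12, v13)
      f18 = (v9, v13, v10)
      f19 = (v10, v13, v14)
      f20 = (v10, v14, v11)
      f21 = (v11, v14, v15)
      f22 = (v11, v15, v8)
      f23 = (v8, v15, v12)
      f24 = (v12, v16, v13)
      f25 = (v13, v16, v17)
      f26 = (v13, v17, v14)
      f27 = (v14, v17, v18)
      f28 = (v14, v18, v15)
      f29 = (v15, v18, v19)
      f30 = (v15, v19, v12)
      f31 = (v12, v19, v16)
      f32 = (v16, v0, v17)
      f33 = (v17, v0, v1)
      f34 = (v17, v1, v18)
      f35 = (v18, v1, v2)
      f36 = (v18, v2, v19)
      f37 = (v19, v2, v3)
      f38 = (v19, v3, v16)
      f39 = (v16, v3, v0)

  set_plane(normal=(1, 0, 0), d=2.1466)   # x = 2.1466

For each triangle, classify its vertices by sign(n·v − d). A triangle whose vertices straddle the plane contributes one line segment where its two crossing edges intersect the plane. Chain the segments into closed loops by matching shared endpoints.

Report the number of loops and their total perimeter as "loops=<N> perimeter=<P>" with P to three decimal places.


Straddling triangles (14 of 40):
  (v0,v4,v1) [+-+] → (2.1466, 1.25718, 0)–(2.1466, 0.647088, 0.44326)  len=0.7541
  (v1,v4,v5) [+--] → (2.1466, 0.647088, 0.44326)–(2.1466, 0.472657, 0.57)  len=0.2156
  (v1,v5,v2) [+--] → (2.1466, 0.472657, 0.57)–(2.1466, 0, 0.2266)  len=0.5842
  (v2,v6,v3) [--+] → (2.1466, 0.3306, -0.466801)–(2.1466, 0, -0.2266)  len=0.4086
  (v3,v6,v7) [+--] → (2.1466, 0.3306, -0.466801)–(2.1466, 0.472657, -0.57)  len=0.1756
  (v3,v7,v0) [+-+] → (2.1466, 0.472657, -0.57)–(2.1466, 0.944345, -0.227303)  len=0.5830
  (v0,v7,v4) [+--] → (2.1466, 0.944345, -0.227303)–(2.1466, 1.25718, 0)  len=0.3867
  (v16,v0,v17) [-+-] → (2.1466, -1.25718, 0)–(2.1466, -0.944345, 0.227303)  len=0.3867
  (v17,v0,v1) [-++] → (2.1466, -0.944345, 0.227303)–(2.1466, -0.472657, 0.57)  len=0.5830
  (v17,v1,v18) [-+-] → (2.1466, -0.472657, 0.57)–(2.1466, -0.3306, 0.466801)  len=0.1756
  (v18,v1,v2) [-+-] → (2.1466, -0.3306, 0.466801)–(2.1466, 0, 0.2266)  len=0.4086
  (v19,v2,v3) [--+] → (2.1466, 0, -0.2266)–(2.1466, -0.472657, -0.57)  len=0.5842
  (v19,v3,v16) [-+-] → (2.1466, -0.472657, -0.57)–(2.1466, -0.647088, -0.44326)  len=0.2156
  (v16,v3,v0) [-++] → (2.1466, -0.647088, -0.44326)–(2.1466, -1.25718, 0)  len=0.7541

Chained into 1 loop(s):
  loop 1: 14 segments, perimeter = 6.2158
Total perimeter = 6.216

loops=1 perimeter=6.216


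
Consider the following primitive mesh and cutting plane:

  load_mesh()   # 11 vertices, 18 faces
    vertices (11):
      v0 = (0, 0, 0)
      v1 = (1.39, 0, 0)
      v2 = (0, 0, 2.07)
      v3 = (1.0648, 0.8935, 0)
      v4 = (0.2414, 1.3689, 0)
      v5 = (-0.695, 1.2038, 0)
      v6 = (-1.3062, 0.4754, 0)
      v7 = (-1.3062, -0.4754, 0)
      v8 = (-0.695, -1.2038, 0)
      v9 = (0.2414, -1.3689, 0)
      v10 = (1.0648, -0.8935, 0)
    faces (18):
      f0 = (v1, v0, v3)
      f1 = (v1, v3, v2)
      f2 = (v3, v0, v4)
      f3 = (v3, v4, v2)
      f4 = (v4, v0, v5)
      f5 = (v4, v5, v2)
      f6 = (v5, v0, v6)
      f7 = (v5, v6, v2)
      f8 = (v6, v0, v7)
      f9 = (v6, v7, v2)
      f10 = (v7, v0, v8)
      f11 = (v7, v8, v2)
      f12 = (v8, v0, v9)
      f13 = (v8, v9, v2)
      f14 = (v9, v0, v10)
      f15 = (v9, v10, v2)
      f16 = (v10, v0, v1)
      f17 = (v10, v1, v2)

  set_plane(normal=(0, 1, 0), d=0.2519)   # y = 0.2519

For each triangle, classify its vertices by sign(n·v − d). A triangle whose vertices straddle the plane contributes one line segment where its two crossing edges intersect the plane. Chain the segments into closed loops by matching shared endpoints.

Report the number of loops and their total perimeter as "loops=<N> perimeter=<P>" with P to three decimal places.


loops=1 perimeter=6.929

Straddling triangles (10 of 18):
  (v1,v0,v3) [--+] → (0.300194, 0.2519, 0)–(1.29832, 0.2519, 0)  len=0.9981
  (v1,v3,v2) [-+-] → (1.29832, 0.2519, 0)–(0.300194, 0.2519, 1.48642)  len=1.7904
  (v3,v0,v4) [+-+] → (0.300194, 0.2519, 0)–(0.0444216, 0.2519, 0)  len=0.2558
  (v3,v4,v2) [++-] → (0.0444216, 0.2519, 1.68909)–(0.300194, 0.2519, 1.48642)  len=0.3263
  (v4,v0,v5) [+-+] → (0.0444216, 0.2519, 0)–(-0.145432, 0.2519, 0)  len=0.1899
  (v4,v5,v2) [++-] → (-0.145432, 0.2519, 1.63684)–(0.0444216, 0.2519, 1.68909)  len=0.1969
  (v5,v0,v6) [+-+] → (-0.145432, 0.2519, 0)–(-0.692116, 0.2519, 0)  len=0.5467
  (v5,v6,v2) [++-] → (-0.692116, 0.2519, 0.97317)–(-0.145432, 0.2519, 1.63684)  len=0.8598
  (v6,v0,v7) [+--] → (-0.692116, 0.2519, 0)–(-1.3062, 0.2519, 0)  len=0.6141
  (v6,v7,v2) [+--] → (-1.3062, 0.2519, 0)–(-0.692116, 0.2519, 0.97317)  len=1.1507

Chained into 1 loop(s):
  loop 1: 10 segments, perimeter = 6.9288
Total perimeter = 6.929


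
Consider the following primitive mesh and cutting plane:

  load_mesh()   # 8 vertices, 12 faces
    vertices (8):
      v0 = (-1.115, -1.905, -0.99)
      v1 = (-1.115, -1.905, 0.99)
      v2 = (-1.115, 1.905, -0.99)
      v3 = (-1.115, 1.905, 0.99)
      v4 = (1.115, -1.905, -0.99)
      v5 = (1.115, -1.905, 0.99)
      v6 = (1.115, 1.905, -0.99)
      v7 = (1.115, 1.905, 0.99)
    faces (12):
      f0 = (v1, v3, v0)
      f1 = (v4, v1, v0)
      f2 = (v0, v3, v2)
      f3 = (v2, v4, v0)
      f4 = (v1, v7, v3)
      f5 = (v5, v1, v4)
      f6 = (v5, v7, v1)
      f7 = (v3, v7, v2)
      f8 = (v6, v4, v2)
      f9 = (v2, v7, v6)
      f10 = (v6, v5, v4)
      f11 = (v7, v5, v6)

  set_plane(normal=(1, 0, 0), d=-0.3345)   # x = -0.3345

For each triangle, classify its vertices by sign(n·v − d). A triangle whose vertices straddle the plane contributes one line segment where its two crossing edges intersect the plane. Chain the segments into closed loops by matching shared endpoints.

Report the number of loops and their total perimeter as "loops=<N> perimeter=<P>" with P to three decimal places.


loops=1 perimeter=11.580

Straddling triangles (8 of 12):
  (v4,v1,v0) [+--] → (-0.3345, -1.905, 0.297)–(-0.3345, -1.905, -0.99)  len=1.2870
  (v2,v4,v0) [-+-] → (-0.3345, 0.5715, -0.99)–(-0.3345, -1.905, -0.99)  len=2.4765
  (v1,v7,v3) [-+-] → (-0.3345, -0.5715, 0.99)–(-0.3345, 1.905, 0.99)  len=2.4765
  (v5,v1,v4) [+-+] → (-0.3345, -1.905, 0.99)–(-0.3345, -1.905, 0.297)  len=0.6930
  (v5,v7,v1) [++-] → (-0.3345, -0.5715, 0.99)–(-0.3345, -1.905, 0.99)  len=1.3335
  (v3,v7,v2) [-+-] → (-0.3345, 1.905, 0.99)–(-0.3345, 1.905, -0.297)  len=1.2870
  (v6,v4,v2) [++-] → (-0.3345, 0.5715, -0.99)–(-0.3345, 1.905, -0.99)  len=1.3335
  (v2,v7,v6) [-++] → (-0.3345, 1.905, -0.297)–(-0.3345, 1.905, -0.99)  len=0.6930

Chained into 1 loop(s):
  loop 1: 8 segments, perimeter = 11.5800
Total perimeter = 11.580


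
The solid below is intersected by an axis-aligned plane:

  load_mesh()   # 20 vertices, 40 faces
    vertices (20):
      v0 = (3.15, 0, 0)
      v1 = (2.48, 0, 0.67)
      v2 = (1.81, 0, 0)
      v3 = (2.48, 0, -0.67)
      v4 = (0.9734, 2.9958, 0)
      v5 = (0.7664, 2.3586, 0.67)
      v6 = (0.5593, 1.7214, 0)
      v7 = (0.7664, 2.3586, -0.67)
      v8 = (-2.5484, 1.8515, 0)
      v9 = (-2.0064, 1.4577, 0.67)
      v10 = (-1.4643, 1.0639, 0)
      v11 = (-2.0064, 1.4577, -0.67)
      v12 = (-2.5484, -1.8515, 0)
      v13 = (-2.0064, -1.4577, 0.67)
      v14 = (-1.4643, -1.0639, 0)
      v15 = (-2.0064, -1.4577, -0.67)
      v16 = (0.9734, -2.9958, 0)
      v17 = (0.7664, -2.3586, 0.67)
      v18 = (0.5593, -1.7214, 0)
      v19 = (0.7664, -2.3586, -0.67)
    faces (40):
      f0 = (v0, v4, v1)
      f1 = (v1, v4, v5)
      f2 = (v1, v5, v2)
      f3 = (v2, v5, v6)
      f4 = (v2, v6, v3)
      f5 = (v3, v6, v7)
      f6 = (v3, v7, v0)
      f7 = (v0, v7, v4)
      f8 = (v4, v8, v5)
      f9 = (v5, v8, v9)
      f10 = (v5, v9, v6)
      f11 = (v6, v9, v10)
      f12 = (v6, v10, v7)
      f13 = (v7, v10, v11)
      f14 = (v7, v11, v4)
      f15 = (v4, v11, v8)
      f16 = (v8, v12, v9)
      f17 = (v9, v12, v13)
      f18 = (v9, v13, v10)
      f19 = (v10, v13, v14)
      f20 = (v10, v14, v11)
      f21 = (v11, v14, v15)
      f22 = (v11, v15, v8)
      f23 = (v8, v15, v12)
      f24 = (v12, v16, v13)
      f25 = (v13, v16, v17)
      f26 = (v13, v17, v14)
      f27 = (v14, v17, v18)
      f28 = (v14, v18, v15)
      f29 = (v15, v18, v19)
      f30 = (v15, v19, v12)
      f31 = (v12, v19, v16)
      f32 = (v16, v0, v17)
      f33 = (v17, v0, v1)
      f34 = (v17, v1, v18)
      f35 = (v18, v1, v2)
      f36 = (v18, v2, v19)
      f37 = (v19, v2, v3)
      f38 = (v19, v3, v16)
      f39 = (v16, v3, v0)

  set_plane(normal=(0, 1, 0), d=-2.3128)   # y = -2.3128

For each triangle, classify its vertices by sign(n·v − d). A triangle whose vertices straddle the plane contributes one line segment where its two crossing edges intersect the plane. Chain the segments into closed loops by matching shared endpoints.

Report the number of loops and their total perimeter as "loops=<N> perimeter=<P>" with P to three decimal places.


loops=1 perimeter=6.057

Straddling triangles (14 of 40):
  (v12,v16,v13) [+-+] → (-1.12866, -2.3128, 0)–(-0.349793, -2.3128, 0.297516)  len=0.8338
  (v13,v16,v17) [+--] → (-0.349793, -2.3128, 0.297516)–(0.625436, -2.3128, 0.67)  len=1.0439
  (v13,v17,v14) [+-+] → (0.625436, -2.3128, 0.67)–(0.687489, -2.3128, 0.646299)  len=0.0664
  (v14,v17,v18) [+-+] → (0.687489, -2.3128, 0.646299)–(0.751514, -2.3128, 0.621842)  len=0.0685
  (v15,v18,v19) [++-] → (0.751514, -2.3128, -0.621842)–(0.625436, -2.3128, -0.67)  len=0.1350
  (v15,v19,v12) [+-+] → (0.625436, -2.3128, -0.67)–(0.467016, -2.3128, -0.609487)  len=0.1696
  (v12,v19,v16) [+--] → (0.467016, -2.3128, -0.609487)–(-1.12866, -2.3128, 0)  len=1.7081
  (v16,v0,v17) [-+-] → (1.46963, -2.3128, 0)–(0.812685, -2.3128, 0.65699)  len=0.9291
  (v17,v0,v1) [-++] → (0.812685, -2.3128, 0.65699)–(0.799675, -2.3128, 0.67)  len=0.0184
  (v17,v1,v18) [-++] → (0.799675, -2.3128, 0.67)–(0.751514, -2.3128, 0.621842)  len=0.0681
  (v18,v2,v19) [++-] → (0.786665, -2.3128, -0.65699)–(0.751514, -2.3128, -0.621842)  len=0.0497
  (v19,v2,v3) [-++] → (0.786665, -2.3128, -0.65699)–(0.799675, -2.3128, -0.67)  len=0.0184
  (v19,v3,v16) [-+-] → (0.799675, -2.3128, -0.67)–(1.31688, -2.3128, -0.152751)  len=0.7315
  (v16,v3,v0) [-++] → (1.31688, -2.3128, -0.152751)–(1.46963, -2.3128, 0)  len=0.2160

Chained into 1 loop(s):
  loop 1: 14 segments, perimeter = 6.0565
Total perimeter = 6.057


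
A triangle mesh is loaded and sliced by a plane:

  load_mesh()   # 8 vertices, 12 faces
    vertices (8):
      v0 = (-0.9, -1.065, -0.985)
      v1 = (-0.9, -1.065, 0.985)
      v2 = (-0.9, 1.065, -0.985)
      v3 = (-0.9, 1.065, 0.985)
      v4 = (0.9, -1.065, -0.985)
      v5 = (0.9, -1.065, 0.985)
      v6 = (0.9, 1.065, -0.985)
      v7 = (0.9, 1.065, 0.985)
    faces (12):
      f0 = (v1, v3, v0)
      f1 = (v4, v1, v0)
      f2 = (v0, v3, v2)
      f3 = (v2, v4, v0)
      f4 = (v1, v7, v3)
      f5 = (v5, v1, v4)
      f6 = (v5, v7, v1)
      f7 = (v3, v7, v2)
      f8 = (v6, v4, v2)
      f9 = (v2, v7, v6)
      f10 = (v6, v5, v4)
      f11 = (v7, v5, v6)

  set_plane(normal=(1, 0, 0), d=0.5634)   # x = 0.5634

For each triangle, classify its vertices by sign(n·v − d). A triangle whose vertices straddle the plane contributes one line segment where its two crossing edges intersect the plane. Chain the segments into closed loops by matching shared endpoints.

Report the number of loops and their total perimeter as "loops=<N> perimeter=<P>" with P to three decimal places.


loops=1 perimeter=8.200

Straddling triangles (8 of 12):
  (v4,v1,v0) [+--] → (0.5634, -1.065, -0.61661)–(0.5634, -1.065, -0.985)  len=0.3684
  (v2,v4,v0) [-+-] → (0.5634, -0.66669, -0.985)–(0.5634, -1.065, -0.985)  len=0.3983
  (v1,v7,v3) [-+-] → (0.5634, 0.66669, 0.985)–(0.5634, 1.065, 0.985)  len=0.3983
  (v5,v1,v4) [+-+] → (0.5634, -1.065, 0.985)–(0.5634, -1.065, -0.61661)  len=1.6016
  (v5,v7,v1) [++-] → (0.5634, 0.66669, 0.985)–(0.5634, -1.065, 0.985)  len=1.7317
  (v3,v7,v2) [-+-] → (0.5634, 1.065, 0.985)–(0.5634, 1.065, 0.61661)  len=0.3684
  (v6,v4,v2) [++-] → (0.5634, -0.66669, -0.985)–(0.5634, 1.065, -0.985)  len=1.7317
  (v2,v7,v6) [-++] → (0.5634, 1.065, 0.61661)–(0.5634, 1.065, -0.985)  len=1.6016

Chained into 1 loop(s):
  loop 1: 8 segments, perimeter = 8.2000
Total perimeter = 8.200


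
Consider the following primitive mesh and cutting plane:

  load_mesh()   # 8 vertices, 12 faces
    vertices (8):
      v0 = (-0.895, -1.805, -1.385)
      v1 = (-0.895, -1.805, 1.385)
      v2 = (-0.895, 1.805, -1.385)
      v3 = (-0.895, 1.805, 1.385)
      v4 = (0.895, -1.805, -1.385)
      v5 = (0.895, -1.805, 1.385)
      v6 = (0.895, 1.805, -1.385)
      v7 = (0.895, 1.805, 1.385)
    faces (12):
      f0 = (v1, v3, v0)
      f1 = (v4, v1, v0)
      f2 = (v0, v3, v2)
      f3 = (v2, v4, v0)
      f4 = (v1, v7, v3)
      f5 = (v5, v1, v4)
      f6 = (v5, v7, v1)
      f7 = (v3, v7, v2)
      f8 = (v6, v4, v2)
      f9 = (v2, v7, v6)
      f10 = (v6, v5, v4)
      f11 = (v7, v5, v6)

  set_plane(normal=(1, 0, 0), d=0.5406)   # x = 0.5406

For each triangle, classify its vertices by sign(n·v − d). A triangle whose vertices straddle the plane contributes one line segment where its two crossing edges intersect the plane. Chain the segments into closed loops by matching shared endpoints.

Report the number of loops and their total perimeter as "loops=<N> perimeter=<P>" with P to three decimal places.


Straddling triangles (8 of 12):
  (v4,v1,v0) [+--] → (0.5406, -1.805, -0.836571)–(0.5406, -1.805, -1.385)  len=0.5484
  (v2,v4,v0) [-+-] → (0.5406, -1.09026, -1.385)–(0.5406, -1.805, -1.385)  len=0.7147
  (v1,v7,v3) [-+-] → (0.5406, 1.09026, 1.385)–(0.5406, 1.805, 1.385)  len=0.7147
  (v5,v1,v4) [+-+] → (0.5406, -1.805, 1.385)–(0.5406, -1.805, -0.836571)  len=2.2216
  (v5,v7,v1) [++-] → (0.5406, 1.09026, 1.385)–(0.5406, -1.805, 1.385)  len=2.8953
  (v3,v7,v2) [-+-] → (0.5406, 1.805, 1.385)–(0.5406, 1.805, 0.836571)  len=0.5484
  (v6,v4,v2) [++-] → (0.5406, -1.09026, -1.385)–(0.5406, 1.805, -1.385)  len=2.8953
  (v2,v7,v6) [-++] → (0.5406, 1.805, 0.836571)–(0.5406, 1.805, -1.385)  len=2.2216

Chained into 1 loop(s):
  loop 1: 8 segments, perimeter = 12.7600
Total perimeter = 12.760

loops=1 perimeter=12.760


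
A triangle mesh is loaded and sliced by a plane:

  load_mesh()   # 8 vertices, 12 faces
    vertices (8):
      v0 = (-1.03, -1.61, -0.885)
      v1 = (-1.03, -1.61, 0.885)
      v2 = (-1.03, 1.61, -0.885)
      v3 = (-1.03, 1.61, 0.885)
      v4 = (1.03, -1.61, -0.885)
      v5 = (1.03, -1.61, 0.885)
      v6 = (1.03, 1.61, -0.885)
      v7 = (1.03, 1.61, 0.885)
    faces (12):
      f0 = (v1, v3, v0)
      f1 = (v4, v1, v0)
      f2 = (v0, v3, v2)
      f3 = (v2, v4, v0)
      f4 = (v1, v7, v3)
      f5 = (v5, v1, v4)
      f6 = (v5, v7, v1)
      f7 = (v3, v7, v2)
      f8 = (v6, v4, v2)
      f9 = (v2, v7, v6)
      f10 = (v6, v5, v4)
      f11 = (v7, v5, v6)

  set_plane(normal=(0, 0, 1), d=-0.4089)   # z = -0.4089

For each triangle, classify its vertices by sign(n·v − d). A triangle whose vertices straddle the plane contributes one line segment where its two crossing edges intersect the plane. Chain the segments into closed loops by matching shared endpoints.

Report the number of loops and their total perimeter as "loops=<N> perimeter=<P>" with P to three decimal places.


loops=1 perimeter=10.560

Straddling triangles (8 of 12):
  (v1,v3,v0) [++-] → (-1.03, -0.743875, -0.4089)–(-1.03, -1.61, -0.4089)  len=0.8661
  (v4,v1,v0) [-+-] → (0.475895, -1.61, -0.4089)–(-1.03, -1.61, -0.4089)  len=1.5059
  (v0,v3,v2) [-+-] → (-1.03, -0.743875, -0.4089)–(-1.03, 1.61, -0.4089)  len=2.3539
  (v5,v1,v4) [++-] → (0.475895, -1.61, -0.4089)–(1.03, -1.61, -0.4089)  len=0.5541
  (v3,v7,v2) [++-] → (-0.475895, 1.61, -0.4089)–(-1.03, 1.61, -0.4089)  len=0.5541
  (v2,v7,v6) [-+-] → (-0.475895, 1.61, -0.4089)–(1.03, 1.61, -0.4089)  len=1.5059
  (v6,v5,v4) [-+-] → (1.03, 0.743875, -0.4089)–(1.03, -1.61, -0.4089)  len=2.3539
  (v7,v5,v6) [++-] → (1.03, 0.743875, -0.4089)–(1.03, 1.61, -0.4089)  len=0.8661

Chained into 1 loop(s):
  loop 1: 8 segments, perimeter = 10.5600
Total perimeter = 10.560


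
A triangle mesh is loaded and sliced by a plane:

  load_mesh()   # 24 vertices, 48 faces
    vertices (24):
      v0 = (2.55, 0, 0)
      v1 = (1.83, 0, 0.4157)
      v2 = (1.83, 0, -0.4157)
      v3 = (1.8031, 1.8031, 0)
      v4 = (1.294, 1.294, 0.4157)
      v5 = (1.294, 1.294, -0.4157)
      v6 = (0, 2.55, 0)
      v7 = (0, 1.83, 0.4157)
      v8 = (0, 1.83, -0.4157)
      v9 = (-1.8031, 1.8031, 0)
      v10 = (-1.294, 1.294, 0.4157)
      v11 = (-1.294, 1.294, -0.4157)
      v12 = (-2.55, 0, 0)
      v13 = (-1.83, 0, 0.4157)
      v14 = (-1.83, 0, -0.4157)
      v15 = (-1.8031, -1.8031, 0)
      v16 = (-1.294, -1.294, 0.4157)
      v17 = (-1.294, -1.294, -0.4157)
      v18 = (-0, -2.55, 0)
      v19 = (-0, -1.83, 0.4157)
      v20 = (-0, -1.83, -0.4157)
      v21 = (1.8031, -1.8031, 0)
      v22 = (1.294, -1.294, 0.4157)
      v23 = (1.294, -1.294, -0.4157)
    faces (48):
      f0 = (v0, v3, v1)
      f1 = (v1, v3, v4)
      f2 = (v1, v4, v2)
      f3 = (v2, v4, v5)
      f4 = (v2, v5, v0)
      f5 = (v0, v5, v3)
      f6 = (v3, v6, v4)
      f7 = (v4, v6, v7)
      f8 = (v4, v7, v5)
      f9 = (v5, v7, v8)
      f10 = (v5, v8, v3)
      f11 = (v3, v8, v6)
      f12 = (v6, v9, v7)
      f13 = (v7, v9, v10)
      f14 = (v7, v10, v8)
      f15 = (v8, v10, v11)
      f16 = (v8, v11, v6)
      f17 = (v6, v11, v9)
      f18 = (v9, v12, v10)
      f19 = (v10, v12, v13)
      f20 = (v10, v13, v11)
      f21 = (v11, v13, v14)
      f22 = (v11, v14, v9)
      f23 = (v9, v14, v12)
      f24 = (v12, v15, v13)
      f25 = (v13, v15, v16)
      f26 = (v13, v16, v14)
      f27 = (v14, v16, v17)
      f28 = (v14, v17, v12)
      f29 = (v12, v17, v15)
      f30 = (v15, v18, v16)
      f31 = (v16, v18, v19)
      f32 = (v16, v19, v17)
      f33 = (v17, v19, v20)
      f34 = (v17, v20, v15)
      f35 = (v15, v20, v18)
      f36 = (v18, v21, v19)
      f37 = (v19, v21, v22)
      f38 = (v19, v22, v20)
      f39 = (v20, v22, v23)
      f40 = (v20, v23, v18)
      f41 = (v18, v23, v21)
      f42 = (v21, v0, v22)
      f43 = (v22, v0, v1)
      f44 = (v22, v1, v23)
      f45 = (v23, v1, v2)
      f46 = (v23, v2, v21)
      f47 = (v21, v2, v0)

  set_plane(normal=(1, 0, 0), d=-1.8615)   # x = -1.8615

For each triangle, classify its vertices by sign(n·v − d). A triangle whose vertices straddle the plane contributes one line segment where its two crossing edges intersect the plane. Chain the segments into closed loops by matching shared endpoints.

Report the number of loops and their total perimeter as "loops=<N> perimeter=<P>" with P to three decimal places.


loops=1 perimeter=6.836

Straddling triangles (6 of 48):
  (v9,v12,v10) [+-+] → (-1.8615, 1.66212, 0)–(-1.8615, 0.70933, 0.227874)  len=0.9797
  (v10,v12,v13) [+-+] → (-1.8615, 0.70933, 0.227874)–(-1.8615, 0, 0.397513)  len=0.7293
  (v9,v14,v12) [++-] → (-1.8615, 0, -0.397513)–(-1.8615, 1.66212, 0)  len=1.7090
  (v12,v15,v13) [-++] → (-1.8615, -1.66212, 0)–(-1.8615, 0, 0.397513)  len=1.7090
  (v14,v17,v12) [++-] → (-1.8615, -0.70933, -0.227874)–(-1.8615, 0, -0.397513)  len=0.7293
  (v12,v17,v15) [-++] → (-1.8615, -0.70933, -0.227874)–(-1.8615, -1.66212, 0)  len=0.9797

Chained into 1 loop(s):
  loop 1: 6 segments, perimeter = 6.8360
Total perimeter = 6.836


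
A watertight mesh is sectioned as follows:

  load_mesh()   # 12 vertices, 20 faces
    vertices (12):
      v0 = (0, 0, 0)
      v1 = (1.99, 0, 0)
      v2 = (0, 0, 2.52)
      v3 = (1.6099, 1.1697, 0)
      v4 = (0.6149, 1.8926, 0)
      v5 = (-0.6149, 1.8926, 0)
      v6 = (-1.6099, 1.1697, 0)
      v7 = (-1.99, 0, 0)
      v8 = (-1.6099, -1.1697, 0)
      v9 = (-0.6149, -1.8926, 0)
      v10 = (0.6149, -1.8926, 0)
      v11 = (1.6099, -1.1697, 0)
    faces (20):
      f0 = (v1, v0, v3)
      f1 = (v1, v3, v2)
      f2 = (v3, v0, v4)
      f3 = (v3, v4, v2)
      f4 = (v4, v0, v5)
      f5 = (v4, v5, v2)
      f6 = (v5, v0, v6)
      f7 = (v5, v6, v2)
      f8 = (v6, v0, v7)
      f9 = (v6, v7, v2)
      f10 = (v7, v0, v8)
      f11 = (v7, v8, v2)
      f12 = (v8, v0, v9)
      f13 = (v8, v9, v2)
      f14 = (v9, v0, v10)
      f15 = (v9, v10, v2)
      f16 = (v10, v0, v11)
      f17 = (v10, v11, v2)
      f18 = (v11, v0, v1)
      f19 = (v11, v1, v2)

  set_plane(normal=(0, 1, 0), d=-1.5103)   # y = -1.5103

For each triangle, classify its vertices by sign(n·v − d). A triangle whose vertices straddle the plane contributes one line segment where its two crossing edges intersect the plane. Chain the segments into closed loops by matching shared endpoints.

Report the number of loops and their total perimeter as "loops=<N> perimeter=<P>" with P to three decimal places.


Straddling triangles (6 of 20):
  (v8,v0,v9) [++-] → (-0.490692, -1.5103, 0)–(-1.1411, -1.5103, 0)  len=0.6504
  (v8,v9,v2) [+-+] → (-1.1411, -1.5103, 0)–(-0.490692, -1.5103, 0.509033)  len=0.8259
  (v9,v0,v10) [-+-] → (-0.490692, -1.5103, 0)–(0.490692, -1.5103, 0)  len=0.9814
  (v9,v10,v2) [--+] → (0.490692, -1.5103, 0.509033)–(-0.490692, -1.5103, 0.509033)  len=0.9814
  (v10,v0,v11) [-++] → (0.490692, -1.5103, 0)–(1.1411, -1.5103, 0)  len=0.6504
  (v10,v11,v2) [-++] → (1.1411, -1.5103, 0)–(0.490692, -1.5103, 0.509033)  len=0.8259

Chained into 1 loop(s):
  loop 1: 6 segments, perimeter = 4.9154
Total perimeter = 4.915

loops=1 perimeter=4.915


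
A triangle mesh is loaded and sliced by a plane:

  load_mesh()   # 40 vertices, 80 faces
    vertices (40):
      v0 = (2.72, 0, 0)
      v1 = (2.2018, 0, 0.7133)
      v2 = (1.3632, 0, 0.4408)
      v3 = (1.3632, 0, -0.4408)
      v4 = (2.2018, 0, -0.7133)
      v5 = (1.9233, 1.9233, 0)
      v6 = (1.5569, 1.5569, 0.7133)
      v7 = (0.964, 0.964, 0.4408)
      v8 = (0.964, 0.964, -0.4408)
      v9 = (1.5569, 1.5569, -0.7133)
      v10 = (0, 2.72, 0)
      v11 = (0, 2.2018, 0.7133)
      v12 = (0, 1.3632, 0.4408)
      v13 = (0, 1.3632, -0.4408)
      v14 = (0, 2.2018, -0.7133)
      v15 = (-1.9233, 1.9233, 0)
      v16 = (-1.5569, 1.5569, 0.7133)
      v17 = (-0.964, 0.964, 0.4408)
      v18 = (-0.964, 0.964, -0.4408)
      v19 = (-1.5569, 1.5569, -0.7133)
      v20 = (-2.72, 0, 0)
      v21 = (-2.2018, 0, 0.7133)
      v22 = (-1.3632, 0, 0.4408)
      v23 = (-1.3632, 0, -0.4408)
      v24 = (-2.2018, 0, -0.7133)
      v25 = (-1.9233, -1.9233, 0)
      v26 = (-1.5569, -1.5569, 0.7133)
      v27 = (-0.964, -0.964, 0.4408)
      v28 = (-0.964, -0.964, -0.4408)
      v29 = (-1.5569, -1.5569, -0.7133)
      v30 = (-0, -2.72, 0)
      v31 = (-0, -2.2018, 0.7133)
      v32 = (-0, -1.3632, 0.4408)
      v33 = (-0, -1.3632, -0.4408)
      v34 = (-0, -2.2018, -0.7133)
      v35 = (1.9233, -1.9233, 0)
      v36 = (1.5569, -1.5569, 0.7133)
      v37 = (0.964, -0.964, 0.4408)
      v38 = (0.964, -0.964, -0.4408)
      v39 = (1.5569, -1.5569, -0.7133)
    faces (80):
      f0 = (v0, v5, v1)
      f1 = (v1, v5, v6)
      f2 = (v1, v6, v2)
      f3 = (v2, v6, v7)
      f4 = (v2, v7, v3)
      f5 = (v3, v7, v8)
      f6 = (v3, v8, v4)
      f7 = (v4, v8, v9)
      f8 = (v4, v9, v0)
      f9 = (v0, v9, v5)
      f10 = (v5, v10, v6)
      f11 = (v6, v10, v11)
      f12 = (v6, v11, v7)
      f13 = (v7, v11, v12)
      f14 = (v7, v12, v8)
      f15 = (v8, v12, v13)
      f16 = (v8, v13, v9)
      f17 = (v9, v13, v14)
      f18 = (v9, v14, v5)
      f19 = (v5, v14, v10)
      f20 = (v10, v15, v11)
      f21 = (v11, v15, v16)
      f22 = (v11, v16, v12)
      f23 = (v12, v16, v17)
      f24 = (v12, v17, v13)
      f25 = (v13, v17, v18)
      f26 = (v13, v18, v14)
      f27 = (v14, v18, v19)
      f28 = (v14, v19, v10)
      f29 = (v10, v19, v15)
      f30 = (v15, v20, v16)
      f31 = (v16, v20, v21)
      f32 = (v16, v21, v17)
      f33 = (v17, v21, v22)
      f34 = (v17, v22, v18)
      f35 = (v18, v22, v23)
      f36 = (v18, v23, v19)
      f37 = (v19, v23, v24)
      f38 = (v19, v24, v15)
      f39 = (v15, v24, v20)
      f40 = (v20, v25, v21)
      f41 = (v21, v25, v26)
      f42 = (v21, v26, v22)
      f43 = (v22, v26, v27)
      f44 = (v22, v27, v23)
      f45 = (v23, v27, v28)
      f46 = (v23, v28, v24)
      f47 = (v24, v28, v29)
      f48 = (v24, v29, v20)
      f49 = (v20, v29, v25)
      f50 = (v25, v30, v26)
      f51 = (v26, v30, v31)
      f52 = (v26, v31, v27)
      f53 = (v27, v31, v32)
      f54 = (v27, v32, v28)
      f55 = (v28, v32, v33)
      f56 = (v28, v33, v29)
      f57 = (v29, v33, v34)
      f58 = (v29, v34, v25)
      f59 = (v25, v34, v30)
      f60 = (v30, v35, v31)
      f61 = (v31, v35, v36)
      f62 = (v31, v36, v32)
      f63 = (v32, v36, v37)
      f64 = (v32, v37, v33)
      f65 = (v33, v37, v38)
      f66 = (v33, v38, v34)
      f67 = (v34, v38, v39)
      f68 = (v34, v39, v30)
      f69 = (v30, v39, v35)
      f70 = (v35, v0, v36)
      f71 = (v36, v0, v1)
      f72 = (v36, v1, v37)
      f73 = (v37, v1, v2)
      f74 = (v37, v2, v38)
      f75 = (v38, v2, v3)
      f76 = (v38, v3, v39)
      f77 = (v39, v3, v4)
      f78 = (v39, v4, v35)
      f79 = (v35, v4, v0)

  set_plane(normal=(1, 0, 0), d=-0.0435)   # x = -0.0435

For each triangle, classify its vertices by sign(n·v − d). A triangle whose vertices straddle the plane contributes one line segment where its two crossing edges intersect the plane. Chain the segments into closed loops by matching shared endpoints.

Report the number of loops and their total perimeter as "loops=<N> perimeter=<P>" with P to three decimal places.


loops=2 perimeter=8.817

Straddling triangles (20 of 80):
  (v10,v15,v11) [+-+] → (-0.0435, 2.70198, 0)–(-0.0435, 2.1955, 0.697167)  len=0.8617
  (v11,v15,v16) [+--] → (-0.0435, 2.1955, 0.697167)–(-0.0435, 2.18378, 0.7133)  len=0.0199
  (v11,v16,v12) [+-+] → (-0.0435, 2.18378, 0.7133)–(-0.0435, 1.36861, 0.448414)  len=0.8571
  (v12,v16,v17) [+--] → (-0.0435, 1.36861, 0.448414)–(-0.0435, 1.34519, 0.4408)  len=0.0246
  (v12,v17,v13) [+-+] → (-0.0435, 1.34519, 0.4408)–(-0.0435, 1.34519, -0.401018)  len=0.8418
  (v13,v17,v18) [+--] → (-0.0435, 1.34519, -0.401018)–(-0.0435, 1.34519, -0.4408)  len=0.0398
  (v13,v18,v14) [+-+] → (-0.0435, 1.34519, -0.4408)–(-0.0435, 2.14594, -0.701004)  len=0.8420
  (v14,v18,v19) [+--] → (-0.0435, 2.14594, -0.701004)–(-0.0435, 2.18378, -0.7133)  len=0.0398
  (v14,v19,v10) [+-+] → (-0.0435, 2.18378, -0.7133)–(-0.0435, 2.6875, -0.0199297)  len=0.8570
  (v10,v19,v15) [+--] → (-0.0435, 2.6875, -0.0199297)–(-0.0435, 2.70198, 0)  len=0.0246
  (v25,v30,v26) [-+-] → (-0.0435, -2.70198, 0)–(-0.0435, -2.6875, 0.0199297)  len=0.0246
  (v26,v30,v31) [-++] → (-0.0435, -2.6875, 0.0199297)–(-0.0435, -2.18378, 0.7133)  len=0.8570
  (v26,v31,v27) [-+-] → (-0.0435, -2.18378, 0.7133)–(-0.0435, -2.14594, 0.701004)  len=0.0398
  (v27,v31,v32) [-++] → (-0.0435, -2.14594, 0.701004)–(-0.0435, -1.34519, 0.4408)  len=0.8420
  (v27,v32,v28) [-+-] → (-0.0435, -1.34519, 0.4408)–(-0.0435, -1.34519, 0.401018)  len=0.0398
  (v28,v32,v33) [-++] → (-0.0435, -1.34519, 0.401018)–(-0.0435, -1.34519, -0.4408)  len=0.8418
  (v28,v33,v29) [-+-] → (-0.0435, -1.34519, -0.4408)–(-0.0435, -1.36861, -0.448414)  len=0.0246
  (v29,v33,v34) [-++] → (-0.0435, -1.36861, -0.448414)–(-0.0435, -2.18378, -0.7133)  len=0.8571
  (v29,v34,v25) [-+-] → (-0.0435, -2.18378, -0.7133)–(-0.0435, -2.1955, -0.697167)  len=0.0199
  (v25,v34,v30) [-++] → (-0.0435, -2.1955, -0.697167)–(-0.0435, -2.70198, 0)  len=0.8617

Chained into 2 loop(s):
  loop 1: 10 segments, perimeter = 4.4084
  loop 2: 10 segments, perimeter = 4.4084
Total perimeter = 8.817


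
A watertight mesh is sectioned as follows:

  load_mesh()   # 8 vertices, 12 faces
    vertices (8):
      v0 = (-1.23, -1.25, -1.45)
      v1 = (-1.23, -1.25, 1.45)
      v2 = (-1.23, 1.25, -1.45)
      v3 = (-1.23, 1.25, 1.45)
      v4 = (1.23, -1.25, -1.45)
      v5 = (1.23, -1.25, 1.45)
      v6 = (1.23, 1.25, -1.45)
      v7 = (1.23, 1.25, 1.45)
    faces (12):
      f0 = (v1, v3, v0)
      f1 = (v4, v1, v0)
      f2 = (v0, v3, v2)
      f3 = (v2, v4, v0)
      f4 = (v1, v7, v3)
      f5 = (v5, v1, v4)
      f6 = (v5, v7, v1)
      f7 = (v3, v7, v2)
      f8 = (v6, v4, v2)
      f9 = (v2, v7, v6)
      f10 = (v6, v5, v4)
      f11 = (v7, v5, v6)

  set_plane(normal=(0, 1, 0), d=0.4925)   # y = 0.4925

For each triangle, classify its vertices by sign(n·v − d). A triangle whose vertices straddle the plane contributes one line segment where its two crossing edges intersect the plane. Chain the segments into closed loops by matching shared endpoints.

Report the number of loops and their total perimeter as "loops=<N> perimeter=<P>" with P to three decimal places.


Straddling triangles (8 of 12):
  (v1,v3,v0) [-+-] → (-1.23, 0.4925, 1.45)–(-1.23, 0.4925, 0.5713)  len=0.8787
  (v0,v3,v2) [-++] → (-1.23, 0.4925, 0.5713)–(-1.23, 0.4925, -1.45)  len=2.0213
  (v2,v4,v0) [+--] → (-0.48462, 0.4925, -1.45)–(-1.23, 0.4925, -1.45)  len=0.7454
  (v1,v7,v3) [-++] → (0.48462, 0.4925, 1.45)–(-1.23, 0.4925, 1.45)  len=1.7146
  (v5,v7,v1) [-+-] → (1.23, 0.4925, 1.45)–(0.48462, 0.4925, 1.45)  len=0.7454
  (v6,v4,v2) [+-+] → (1.23, 0.4925, -1.45)–(-0.48462, 0.4925, -1.45)  len=1.7146
  (v6,v5,v4) [+--] → (1.23, 0.4925, -0.5713)–(1.23, 0.4925, -1.45)  len=0.8787
  (v7,v5,v6) [+-+] → (1.23, 0.4925, 1.45)–(1.23, 0.4925, -0.5713)  len=2.0213

Chained into 1 loop(s):
  loop 1: 8 segments, perimeter = 10.7200
Total perimeter = 10.720

loops=1 perimeter=10.720


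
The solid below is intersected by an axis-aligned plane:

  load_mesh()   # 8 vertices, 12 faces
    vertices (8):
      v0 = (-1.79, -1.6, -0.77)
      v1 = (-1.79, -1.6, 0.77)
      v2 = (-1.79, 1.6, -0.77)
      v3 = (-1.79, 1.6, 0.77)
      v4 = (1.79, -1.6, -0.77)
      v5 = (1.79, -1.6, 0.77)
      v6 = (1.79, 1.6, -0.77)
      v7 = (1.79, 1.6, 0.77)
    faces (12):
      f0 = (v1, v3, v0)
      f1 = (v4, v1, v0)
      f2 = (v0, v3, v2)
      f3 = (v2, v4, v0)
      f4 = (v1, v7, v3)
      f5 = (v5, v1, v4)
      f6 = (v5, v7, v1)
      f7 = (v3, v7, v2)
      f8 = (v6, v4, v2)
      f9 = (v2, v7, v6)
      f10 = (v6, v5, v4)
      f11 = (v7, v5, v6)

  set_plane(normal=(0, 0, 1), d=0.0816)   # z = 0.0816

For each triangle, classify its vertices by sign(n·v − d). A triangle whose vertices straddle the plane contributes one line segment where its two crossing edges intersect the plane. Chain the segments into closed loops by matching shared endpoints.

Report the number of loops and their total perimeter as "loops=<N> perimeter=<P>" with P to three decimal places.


Straddling triangles (8 of 12):
  (v1,v3,v0) [++-] → (-1.79, 0.169558, 0.0816)–(-1.79, -1.6, 0.0816)  len=1.7696
  (v4,v1,v0) [-+-] → (-0.189694, -1.6, 0.0816)–(-1.79, -1.6, 0.0816)  len=1.6003
  (v0,v3,v2) [-+-] → (-1.79, 0.169558, 0.0816)–(-1.79, 1.6, 0.0816)  len=1.4304
  (v5,v1,v4) [++-] → (-0.189694, -1.6, 0.0816)–(1.79, -1.6, 0.0816)  len=1.9797
  (v3,v7,v2) [++-] → (0.189694, 1.6, 0.0816)–(-1.79, 1.6, 0.0816)  len=1.9797
  (v2,v7,v6) [-+-] → (0.189694, 1.6, 0.0816)–(1.79, 1.6, 0.0816)  len=1.6003
  (v6,v5,v4) [-+-] → (1.79, -0.169558, 0.0816)–(1.79, -1.6, 0.0816)  len=1.4304
  (v7,v5,v6) [++-] → (1.79, -0.169558, 0.0816)–(1.79, 1.6, 0.0816)  len=1.7696

Chained into 1 loop(s):
  loop 1: 8 segments, perimeter = 13.5600
Total perimeter = 13.560

loops=1 perimeter=13.560


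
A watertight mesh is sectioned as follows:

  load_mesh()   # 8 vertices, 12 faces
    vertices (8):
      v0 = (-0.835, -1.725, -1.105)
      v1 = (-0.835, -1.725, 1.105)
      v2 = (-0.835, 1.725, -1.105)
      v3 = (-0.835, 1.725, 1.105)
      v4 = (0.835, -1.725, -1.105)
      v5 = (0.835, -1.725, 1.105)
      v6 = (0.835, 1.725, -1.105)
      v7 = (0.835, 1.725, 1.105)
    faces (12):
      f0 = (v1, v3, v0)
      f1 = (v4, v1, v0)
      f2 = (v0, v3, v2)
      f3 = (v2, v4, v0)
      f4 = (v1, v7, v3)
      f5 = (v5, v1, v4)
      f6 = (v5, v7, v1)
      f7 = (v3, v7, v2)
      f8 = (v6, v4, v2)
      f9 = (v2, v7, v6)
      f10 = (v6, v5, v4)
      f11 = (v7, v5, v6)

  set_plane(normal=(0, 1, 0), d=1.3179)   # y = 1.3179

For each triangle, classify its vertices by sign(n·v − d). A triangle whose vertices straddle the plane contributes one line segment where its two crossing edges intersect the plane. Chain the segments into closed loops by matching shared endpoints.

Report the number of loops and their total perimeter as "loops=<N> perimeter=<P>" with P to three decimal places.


Straddling triangles (8 of 12):
  (v1,v3,v0) [-+-] → (-0.835, 1.3179, 1.105)–(-0.835, 1.3179, 0.84422)  len=0.2608
  (v0,v3,v2) [-++] → (-0.835, 1.3179, 0.84422)–(-0.835, 1.3179, -1.105)  len=1.9492
  (v2,v4,v0) [+--] → (-0.63794, 1.3179, -1.105)–(-0.835, 1.3179, -1.105)  len=0.1971
  (v1,v7,v3) [-++] → (0.63794, 1.3179, 1.105)–(-0.835, 1.3179, 1.105)  len=1.4729
  (v5,v7,v1) [-+-] → (0.835, 1.3179, 1.105)–(0.63794, 1.3179, 1.105)  len=0.1971
  (v6,v4,v2) [+-+] → (0.835, 1.3179, -1.105)–(-0.63794, 1.3179, -1.105)  len=1.4729
  (v6,v5,v4) [+--] → (0.835, 1.3179, -0.84422)–(0.835, 1.3179, -1.105)  len=0.2608
  (v7,v5,v6) [+-+] → (0.835, 1.3179, 1.105)–(0.835, 1.3179, -0.84422)  len=1.9492

Chained into 1 loop(s):
  loop 1: 8 segments, perimeter = 7.7600
Total perimeter = 7.760

loops=1 perimeter=7.760


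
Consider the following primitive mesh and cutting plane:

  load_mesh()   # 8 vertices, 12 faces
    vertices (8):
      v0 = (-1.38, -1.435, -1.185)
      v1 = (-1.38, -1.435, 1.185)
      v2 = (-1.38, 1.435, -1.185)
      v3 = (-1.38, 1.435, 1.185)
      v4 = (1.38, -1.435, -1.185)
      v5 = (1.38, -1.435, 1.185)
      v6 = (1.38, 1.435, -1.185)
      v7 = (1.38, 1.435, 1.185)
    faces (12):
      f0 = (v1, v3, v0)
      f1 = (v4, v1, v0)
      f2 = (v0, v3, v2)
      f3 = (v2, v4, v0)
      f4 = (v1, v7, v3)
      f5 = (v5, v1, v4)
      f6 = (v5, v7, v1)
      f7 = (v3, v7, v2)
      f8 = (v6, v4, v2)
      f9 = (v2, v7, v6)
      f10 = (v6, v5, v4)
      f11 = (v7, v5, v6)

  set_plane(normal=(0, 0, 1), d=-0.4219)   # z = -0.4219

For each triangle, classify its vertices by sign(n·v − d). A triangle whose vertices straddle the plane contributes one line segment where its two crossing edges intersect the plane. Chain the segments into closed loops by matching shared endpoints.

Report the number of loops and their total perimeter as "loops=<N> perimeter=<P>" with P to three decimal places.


loops=1 perimeter=11.260

Straddling triangles (8 of 12):
  (v1,v3,v0) [++-] → (-1.38, -0.510908, -0.4219)–(-1.38, -1.435, -0.4219)  len=0.9241
  (v4,v1,v0) [-+-] → (0.491327, -1.435, -0.4219)–(-1.38, -1.435, -0.4219)  len=1.8713
  (v0,v3,v2) [-+-] → (-1.38, -0.510908, -0.4219)–(-1.38, 1.435, -0.4219)  len=1.9459
  (v5,v1,v4) [++-] → (0.491327, -1.435, -0.4219)–(1.38, -1.435, -0.4219)  len=0.8887
  (v3,v7,v2) [++-] → (-0.491327, 1.435, -0.4219)–(-1.38, 1.435, -0.4219)  len=0.8887
  (v2,v7,v6) [-+-] → (-0.491327, 1.435, -0.4219)–(1.38, 1.435, -0.4219)  len=1.8713
  (v6,v5,v4) [-+-] → (1.38, 0.510908, -0.4219)–(1.38, -1.435, -0.4219)  len=1.9459
  (v7,v5,v6) [++-] → (1.38, 0.510908, -0.4219)–(1.38, 1.435, -0.4219)  len=0.9241

Chained into 1 loop(s):
  loop 1: 8 segments, perimeter = 11.2600
Total perimeter = 11.260


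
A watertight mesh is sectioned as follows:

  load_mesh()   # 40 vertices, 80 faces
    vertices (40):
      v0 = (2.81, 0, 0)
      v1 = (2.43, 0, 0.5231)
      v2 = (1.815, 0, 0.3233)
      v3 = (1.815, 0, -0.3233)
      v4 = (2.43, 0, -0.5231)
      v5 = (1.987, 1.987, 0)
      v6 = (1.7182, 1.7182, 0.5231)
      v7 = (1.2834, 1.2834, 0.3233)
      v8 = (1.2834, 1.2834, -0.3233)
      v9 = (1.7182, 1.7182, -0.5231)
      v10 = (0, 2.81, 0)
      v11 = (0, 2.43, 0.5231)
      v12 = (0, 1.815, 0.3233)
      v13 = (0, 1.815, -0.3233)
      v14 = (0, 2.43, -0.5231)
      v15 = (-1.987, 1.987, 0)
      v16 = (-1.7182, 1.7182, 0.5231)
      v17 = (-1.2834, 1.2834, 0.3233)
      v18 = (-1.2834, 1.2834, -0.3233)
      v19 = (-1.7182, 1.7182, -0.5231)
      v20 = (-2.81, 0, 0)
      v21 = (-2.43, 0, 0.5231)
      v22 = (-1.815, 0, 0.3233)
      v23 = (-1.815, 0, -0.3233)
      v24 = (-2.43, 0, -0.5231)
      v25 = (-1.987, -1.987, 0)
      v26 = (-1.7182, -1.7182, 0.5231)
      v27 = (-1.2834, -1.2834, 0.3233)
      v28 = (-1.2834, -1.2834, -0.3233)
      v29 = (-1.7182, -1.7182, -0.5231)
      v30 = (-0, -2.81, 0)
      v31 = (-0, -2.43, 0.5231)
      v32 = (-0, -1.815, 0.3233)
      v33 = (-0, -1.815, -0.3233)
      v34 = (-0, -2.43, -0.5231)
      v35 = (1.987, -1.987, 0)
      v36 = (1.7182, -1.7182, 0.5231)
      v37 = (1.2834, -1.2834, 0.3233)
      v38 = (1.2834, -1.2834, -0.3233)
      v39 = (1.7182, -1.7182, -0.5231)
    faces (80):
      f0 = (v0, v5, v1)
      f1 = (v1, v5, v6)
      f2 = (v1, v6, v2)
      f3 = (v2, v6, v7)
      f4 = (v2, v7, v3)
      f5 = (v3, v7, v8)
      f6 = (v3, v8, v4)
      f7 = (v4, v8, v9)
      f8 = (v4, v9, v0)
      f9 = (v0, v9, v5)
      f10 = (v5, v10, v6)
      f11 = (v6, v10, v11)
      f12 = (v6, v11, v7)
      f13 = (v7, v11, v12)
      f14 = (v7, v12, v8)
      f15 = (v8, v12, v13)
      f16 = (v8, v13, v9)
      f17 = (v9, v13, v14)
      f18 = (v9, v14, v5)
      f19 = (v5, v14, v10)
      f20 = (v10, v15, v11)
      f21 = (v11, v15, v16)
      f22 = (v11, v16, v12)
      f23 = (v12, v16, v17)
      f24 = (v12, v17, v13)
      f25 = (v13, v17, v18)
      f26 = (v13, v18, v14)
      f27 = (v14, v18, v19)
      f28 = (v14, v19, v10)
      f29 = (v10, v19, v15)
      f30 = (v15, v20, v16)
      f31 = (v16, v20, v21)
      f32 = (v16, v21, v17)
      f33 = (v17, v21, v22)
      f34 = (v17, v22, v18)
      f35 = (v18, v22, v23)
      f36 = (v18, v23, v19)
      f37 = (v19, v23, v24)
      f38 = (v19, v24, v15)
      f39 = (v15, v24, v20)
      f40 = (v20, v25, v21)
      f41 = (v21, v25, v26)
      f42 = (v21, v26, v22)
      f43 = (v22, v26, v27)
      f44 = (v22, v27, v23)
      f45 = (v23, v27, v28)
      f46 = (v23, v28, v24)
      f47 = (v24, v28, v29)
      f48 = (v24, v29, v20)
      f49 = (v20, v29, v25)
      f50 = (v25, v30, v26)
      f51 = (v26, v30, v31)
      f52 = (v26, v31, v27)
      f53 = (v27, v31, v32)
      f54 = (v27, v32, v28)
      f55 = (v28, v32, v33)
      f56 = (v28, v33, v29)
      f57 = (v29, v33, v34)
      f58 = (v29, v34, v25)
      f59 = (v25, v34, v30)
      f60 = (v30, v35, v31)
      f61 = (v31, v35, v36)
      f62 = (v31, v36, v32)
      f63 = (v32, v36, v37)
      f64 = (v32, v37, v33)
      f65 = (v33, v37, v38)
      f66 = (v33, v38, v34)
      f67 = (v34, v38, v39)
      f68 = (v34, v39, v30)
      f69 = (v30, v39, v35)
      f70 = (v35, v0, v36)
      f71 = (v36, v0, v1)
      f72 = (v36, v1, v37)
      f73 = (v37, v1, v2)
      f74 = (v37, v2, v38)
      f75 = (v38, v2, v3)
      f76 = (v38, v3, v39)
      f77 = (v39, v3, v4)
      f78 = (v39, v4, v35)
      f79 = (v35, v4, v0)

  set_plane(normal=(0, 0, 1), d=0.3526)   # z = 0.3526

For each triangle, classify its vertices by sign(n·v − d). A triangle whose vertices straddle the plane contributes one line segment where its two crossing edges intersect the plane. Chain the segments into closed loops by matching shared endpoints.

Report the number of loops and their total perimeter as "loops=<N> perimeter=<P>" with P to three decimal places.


Straddling triangles (32 of 80):
  (v0,v5,v1) [--+] → (2.28561, 0.647646, 0.3526)–(2.55386, 0, 0.3526)  len=0.7010
  (v1,v5,v6) [+-+] → (2.28561, 0.647646, 0.3526)–(1.80581, 1.80581, 0.3526)  len=1.2536
  (v1,v6,v2) [++-] → (1.8008, 0.251968, 0.3526)–(1.90519, 0, 0.3526)  len=0.2727
  (v2,v6,v7) [-+-] → (1.8008, 0.251968, 0.3526)–(1.34716, 1.34716, 0.3526)  len=1.1854
  (v5,v10,v6) [--+] → (1.15817, 2.07406, 0.3526)–(1.80581, 1.80581, 0.3526)  len=0.7010
  (v6,v10,v11) [+-+] → (1.15817, 2.07406, 0.3526)–(0, 2.55386, 0.3526)  len=1.2536
  (v6,v11,v7) [++-] → (1.09519, 1.45155, 0.3526)–(1.34716, 1.34716, 0.3526)  len=0.2727
  (v7,v11,v12) [-+-] → (1.09519, 1.45155, 0.3526)–(0, 1.90519, 0.3526)  len=1.1854
  (v10,v15,v11) [--+] → (-0.647646, 2.28561, 0.3526)–(0, 2.55386, 0.3526)  len=0.7010
  (v11,v15,v16) [+-+] → (-0.647646, 2.28561, 0.3526)–(-1.80581, 1.80581, 0.3526)  len=1.2536
  (v11,v16,v12) [++-] → (-0.251968, 1.8008, 0.3526)–(0, 1.90519, 0.3526)  len=0.2727
  (v12,v16,v17) [-+-] → (-0.251968, 1.8008, 0.3526)–(-1.34716, 1.34716, 0.3526)  len=1.1854
  (v15,v20,v16) [--+] → (-2.07406, 1.15817, 0.3526)–(-1.80581, 1.80581, 0.3526)  len=0.7010
  (v16,v20,v21) [+-+] → (-2.07406, 1.15817, 0.3526)–(-2.55386, 0, 0.3526)  len=1.2536
  (v16,v21,v17) [++-] → (-1.45155, 1.09519, 0.3526)–(-1.34716, 1.34716, 0.3526)  len=0.2727
  (v17,v21,v22) [-+-] → (-1.45155, 1.09519, 0.3526)–(-1.90519, 0, 0.3526)  len=1.1854
  (v20,v25,v21) [--+] → (-2.28561, -0.647646, 0.3526)–(-2.55386, 0, 0.3526)  len=0.7010
  (v21,v25,v26) [+-+] → (-2.28561, -0.647646, 0.3526)–(-1.80581, -1.80581, 0.3526)  len=1.2536
  (v21,v26,v22) [++-] → (-1.8008, -0.251968, 0.3526)–(-1.90519, 0, 0.3526)  len=0.2727
  (v22,v26,v27) [-+-] → (-1.8008, -0.251968, 0.3526)–(-1.34716, -1.34716, 0.3526)  len=1.1854
  (v25,v30,v26) [--+] → (-1.15817, -2.07406, 0.3526)–(-1.80581, -1.80581, 0.3526)  len=0.7010
  (v26,v30,v31) [+-+] → (-1.15817, -2.07406, 0.3526)–(0, -2.55386, 0.3526)  len=1.2536
  (v26,v31,v27) [++-] → (-1.09519, -1.45155, 0.3526)–(-1.34716, -1.34716, 0.3526)  len=0.2727
  (v27,v31,v32) [-+-] → (-1.09519, -1.45155, 0.3526)–(0, -1.90519, 0.3526)  len=1.1854
  (v30,v35,v31) [--+] → (0.647646, -2.28561, 0.3526)–(0, -2.55386, 0.3526)  len=0.7010
  (v31,v35,v36) [+-+] → (0.647646, -2.28561, 0.3526)–(1.80581, -1.80581, 0.3526)  len=1.2536
  (v31,v36,v32) [++-] → (0.251968, -1.8008, 0.3526)–(0, -1.90519, 0.3526)  len=0.2727
  (v32,v36,v37) [-+-] → (0.251968, -1.8008, 0.3526)–(1.34716, -1.34716, 0.3526)  len=1.1854
  (v35,v0,v36) [--+] → (2.07406, -1.15817, 0.3526)–(1.80581, -1.80581, 0.3526)  len=0.7010
  (v36,v0,v1) [+-+] → (2.07406, -1.15817, 0.3526)–(2.55386, 0, 0.3526)  len=1.2536
  (v36,v1,v37) [++-] → (1.45155, -1.09519, 0.3526)–(1.34716, -1.34716, 0.3526)  len=0.2727
  (v37,v1,v2) [-+-] → (1.45155, -1.09519, 0.3526)–(1.90519, 0, 0.3526)  len=1.1854

Chained into 2 loop(s):
  loop 1: 16 segments, perimeter = 15.6369
  loop 2: 16 segments, perimeter = 11.6653
Total perimeter = 27.302

loops=2 perimeter=27.302
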